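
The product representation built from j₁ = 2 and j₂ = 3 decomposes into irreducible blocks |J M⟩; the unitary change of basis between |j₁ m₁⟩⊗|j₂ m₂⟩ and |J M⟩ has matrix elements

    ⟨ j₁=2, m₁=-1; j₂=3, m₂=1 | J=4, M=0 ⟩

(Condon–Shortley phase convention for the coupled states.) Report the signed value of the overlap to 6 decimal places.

triangle: 1!*3!*5!/10! = 720/3628800
(j±m)!: 1!*3!*4!*2!*4!*4! = 165888
prefactor² = (2J+1)*Δ*N² = 10368/35
  k=0: +1/(0!*1!*3!*4!*0!*1!) = 1/144
  k=1: −1/(1!*0!*2!*3!*1!*2!) = -1/24
Σ = -5/144  ⇒  CG² = 10368/35*(-5/144)² = 5/14
CG = −√(5/14) = -0.597614

-0.597614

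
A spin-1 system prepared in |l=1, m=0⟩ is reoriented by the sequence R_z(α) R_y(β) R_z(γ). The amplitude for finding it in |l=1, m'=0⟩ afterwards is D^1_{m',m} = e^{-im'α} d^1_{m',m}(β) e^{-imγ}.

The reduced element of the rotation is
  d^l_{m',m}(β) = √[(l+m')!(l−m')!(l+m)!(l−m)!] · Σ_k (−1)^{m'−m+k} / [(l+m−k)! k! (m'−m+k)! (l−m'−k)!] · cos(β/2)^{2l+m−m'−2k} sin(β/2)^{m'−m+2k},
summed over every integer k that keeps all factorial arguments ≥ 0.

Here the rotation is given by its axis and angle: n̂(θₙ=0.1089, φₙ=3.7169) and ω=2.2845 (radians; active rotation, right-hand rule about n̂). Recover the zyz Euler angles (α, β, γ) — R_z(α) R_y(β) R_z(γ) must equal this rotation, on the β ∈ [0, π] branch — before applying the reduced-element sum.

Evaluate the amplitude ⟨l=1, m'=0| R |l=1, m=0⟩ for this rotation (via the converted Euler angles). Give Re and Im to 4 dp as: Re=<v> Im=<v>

Axis–angle → zyz. n̂ = (sinθₙcosφₙ, sinθₙsinφₙ, cosθₙ) = (-0.091189, -0.059135, +0.994076), ω = 2.2845.
R = I cosω + sinω [n̂]ₓ + (1−cosω) n̂n̂ᵀ gives
  R = [-0.640879, -0.742542, -0.194694; +0.760387, -0.648852, -0.028333; -0.105289, -0.166201, +0.980455]
β = atan2(√(R₁₃²+R₂₃²), R₃₃) = 0.198037; α = atan2(R₂₃, R₁₃) mod 2π = 3.286104; γ = atan2(R₃₂, −R₃₁) mod 2π = 5.277082
Split into d^1_{0,0}(β=0.1980) × two z-phases.
c=cos(0.198037/2)=0.995102, s=sin(0.198037/2)=0.098857; N=√[1·1·1·1]=1.000000
k: max(0,(0)−(0))=0 … min(1+(0),1−(0))=1
  k=0: (−1)^0·1.0000/(1)·0.9951^2·0.0989^0 = +0.990227
  k=1: (−1)^1·1.0000/(1)·0.9951^0·0.0989^2 = -0.009773
d^1_{0,0}(0.1980) = +0.990227 -0.009773 = +0.980455
Attach z-rotation phases: D = e^{-i(0)(3.2861)}·(+0.980455)·e^{-i(0)(5.2771)} = +0.980455+0.000000i

Re=0.9805 Im=0.0000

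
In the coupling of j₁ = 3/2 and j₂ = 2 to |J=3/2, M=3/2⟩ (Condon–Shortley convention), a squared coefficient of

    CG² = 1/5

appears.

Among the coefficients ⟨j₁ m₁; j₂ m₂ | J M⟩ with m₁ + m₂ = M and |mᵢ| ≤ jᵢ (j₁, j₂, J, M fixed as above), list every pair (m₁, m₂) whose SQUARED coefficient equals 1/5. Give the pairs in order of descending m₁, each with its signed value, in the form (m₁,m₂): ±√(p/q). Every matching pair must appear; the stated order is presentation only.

Admissible pairs with m₁+m₂ = M = 3/2: (-1/2,2), (1/2,1), (3/2,0)
  (m₁,m₂)=(3/2,0): CG² = 1/5, CG = +√(1/5)   ← matches the target
  (m₁,m₂)=(1/2,1): CG² = 2/5, CG = −√(2/5)
  (m₁,m₂)=(-1/2,2): CG² = 2/5, CG = +√(2/5)
Pairs with CG² = 1/5: (3/2,0): +√(1/5)

(3/2,0): +√(1/5)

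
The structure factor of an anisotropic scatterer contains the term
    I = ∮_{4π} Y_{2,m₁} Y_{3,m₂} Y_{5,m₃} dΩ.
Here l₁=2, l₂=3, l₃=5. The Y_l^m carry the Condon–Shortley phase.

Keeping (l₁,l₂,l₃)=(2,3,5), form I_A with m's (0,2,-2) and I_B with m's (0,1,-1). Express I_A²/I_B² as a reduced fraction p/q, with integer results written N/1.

7/10

l's match ⇒ only the (l;m) 3-j factors differ between A and B.
A: triangle coeff Δ(2,3,5) = 1/2310; Σ_t [0,0]: t=0:+1/480 = 1/480; (3j)²=3/110 [(2 3 5; 0 2 -2)], sign=-1
B: triangle coeff Δ(2,3,5) = 1/2310; Σ_t [0,0]: t=0:+1/192 = 1/192; (3j)²=3/77 [(2 3 5; 0 1 -1)], sign=+1
I_A²/I_B² = (3/110)/(3/77) = 7/10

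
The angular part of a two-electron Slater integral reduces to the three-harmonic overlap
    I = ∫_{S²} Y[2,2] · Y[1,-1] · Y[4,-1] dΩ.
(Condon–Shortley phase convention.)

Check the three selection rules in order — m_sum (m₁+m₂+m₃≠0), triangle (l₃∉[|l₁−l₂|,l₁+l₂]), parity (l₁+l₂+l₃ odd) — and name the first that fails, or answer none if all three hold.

m₁+m₂+m₃ = 2 − 1 − 1 = 0  ✓
triangle: need |l₁−l₂| ≤ l₃ ≤ l₁+l₂ = [1,3]; l₃=4 is outside  ✗
parity: l₁+l₂+l₃ = 7 is odd

triangle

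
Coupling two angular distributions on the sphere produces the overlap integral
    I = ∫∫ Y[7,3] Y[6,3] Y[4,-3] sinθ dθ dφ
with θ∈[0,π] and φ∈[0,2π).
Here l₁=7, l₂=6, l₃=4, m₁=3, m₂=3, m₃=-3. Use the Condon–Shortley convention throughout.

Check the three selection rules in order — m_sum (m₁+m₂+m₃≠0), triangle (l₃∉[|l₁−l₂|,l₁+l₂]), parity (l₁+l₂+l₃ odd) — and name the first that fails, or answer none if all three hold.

m₁+m₂+m₃ = 3 + 3 − 3 = 3  ✗
triangle: |7−6|=1 ≤ l₃=4 ≤ 7+6=13
parity: l₁+l₂+l₃ = 17 is odd

m_sum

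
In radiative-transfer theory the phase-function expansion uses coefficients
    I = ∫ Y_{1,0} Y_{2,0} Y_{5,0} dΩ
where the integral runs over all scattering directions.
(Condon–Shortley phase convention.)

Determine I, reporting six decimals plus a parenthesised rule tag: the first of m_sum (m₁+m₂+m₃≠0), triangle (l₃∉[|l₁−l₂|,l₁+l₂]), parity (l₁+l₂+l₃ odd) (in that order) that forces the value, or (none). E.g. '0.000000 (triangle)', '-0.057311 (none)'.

l₃=5 ∉ [1,3] — triangle fails ⇒ I = 0

0.000000 (triangle)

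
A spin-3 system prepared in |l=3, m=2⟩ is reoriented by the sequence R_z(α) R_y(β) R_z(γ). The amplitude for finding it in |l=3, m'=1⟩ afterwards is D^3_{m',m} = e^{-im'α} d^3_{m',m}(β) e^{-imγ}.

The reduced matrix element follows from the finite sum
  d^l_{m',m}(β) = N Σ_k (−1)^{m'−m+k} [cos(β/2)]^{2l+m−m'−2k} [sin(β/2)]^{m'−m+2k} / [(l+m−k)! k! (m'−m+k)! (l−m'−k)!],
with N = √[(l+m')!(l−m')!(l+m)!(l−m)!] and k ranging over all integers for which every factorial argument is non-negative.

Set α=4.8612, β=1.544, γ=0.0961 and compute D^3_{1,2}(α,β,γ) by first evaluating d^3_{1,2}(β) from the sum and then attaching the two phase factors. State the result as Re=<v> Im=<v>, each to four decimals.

Re=-0.1248 Im=-0.3516

First d^3_{1,2}(β=1.5440), then the phase factors e^{-i(1)α} and e^{-i(2)γ}:
With c≡cos(β/2)=0.716517 and s≡sin(β/2)=0.697570, N=[24·2·120·1]^{1/2}=75.894664
k: max(0,(2)−(1))=1 … min(3+(2),3−(1))=2
  k=1: (−1)^0·75.8947/(24)·0.7165^5·0.6976^1 = +0.416601
  k=2: (−1)^1·75.8947/(12)·0.7165^3·0.6976^3 = -0.789718
d^3_{1,2}(1.5440) = +0.416601 -0.789718 = -0.373118
Phases: e^{-i·(1)·4.8612}=+0.148262+0.988948i, e^{-i·(2)·0.0961}=+0.981586-0.191019i ⇒ D=-0.124785-0.351632i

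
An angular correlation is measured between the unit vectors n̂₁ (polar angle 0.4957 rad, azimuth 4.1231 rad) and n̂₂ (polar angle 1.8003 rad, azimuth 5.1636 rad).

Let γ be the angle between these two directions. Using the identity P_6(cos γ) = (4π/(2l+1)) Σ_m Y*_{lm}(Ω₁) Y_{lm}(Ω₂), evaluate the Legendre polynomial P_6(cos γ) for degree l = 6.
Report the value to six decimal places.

Summing Y*_{l m}(θ₁,φ₁)·Y_{l m}(θ₂,φ₂) over m ∈ [−6, 6]; prefactor 4π/(2·6+1) = 0.966644:
  m=-6: Y*=+0.005165-0.002148i  Y=+0.373652+0.173325i  product +0.002302+0.000093i
  m=-5: Y*=-0.006949+0.035158i  Y=-0.258090+0.210962i  product -0.005623-0.010540i
  m=-4: Y*=-0.097088-0.096901i  Y=+0.032045+0.134408i  product +0.009913-0.016155i
  m=-3: Y*=+0.333250-0.066537i  Y=-0.324791-0.071663i  product -0.113005-0.002271i
  m=-2: Y*=-0.192358+0.465024i  Y=-0.030015+0.038012i  product -0.011903-0.021269i
  m=-1: Y*=-0.147954-0.221313i  Y=-0.140711-0.290396i  product -0.043450+0.074106i
  m=+0: Y*=-0.339177-0.000000i  Y=-0.024001+0.000000i  product +0.008141+0.000000i
  m=+1: Y*=+0.147954-0.221313i  Y=+0.140711-0.290396i  product -0.043450-0.074106i
  m=+2: Y*=-0.192358-0.465024i  Y=-0.030015-0.038012i  product -0.011903+0.021269i
  m=+3: Y*=-0.333250-0.066537i  Y=+0.324791-0.071663i  product -0.113005+0.002271i
  m=+4: Y*=-0.097088+0.096901i  Y=+0.032045-0.134408i  product +0.009913+0.016155i
  m=+5: Y*=+0.006949+0.035158i  Y=+0.258090+0.210962i  product -0.005623+0.010540i
  m=+6: Y*=+0.005165+0.002148i  Y=+0.373652-0.173325i  product +0.002302-0.000093i
Accumulated sum -0.315390+0.000000i; after 4π/(2l+1) scaling, -0.304870+0.000000i ⇒ P_6 = -0.304870

-0.304870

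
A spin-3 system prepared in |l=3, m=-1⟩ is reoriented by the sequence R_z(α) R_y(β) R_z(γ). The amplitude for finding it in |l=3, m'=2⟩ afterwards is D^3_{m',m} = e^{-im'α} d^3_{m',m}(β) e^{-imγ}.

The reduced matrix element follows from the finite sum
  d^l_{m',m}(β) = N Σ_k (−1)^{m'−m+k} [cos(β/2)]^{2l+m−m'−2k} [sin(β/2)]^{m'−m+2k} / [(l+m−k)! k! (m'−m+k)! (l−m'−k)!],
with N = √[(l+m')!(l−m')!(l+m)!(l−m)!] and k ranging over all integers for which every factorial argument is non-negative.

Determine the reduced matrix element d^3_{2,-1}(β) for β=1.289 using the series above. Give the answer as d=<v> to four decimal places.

d^3_{2,-1}(β=1.2890) via the finite sum:
With c≡cos(β/2)=0.799400 and s≡sin(β/2)=0.600799, N=[120·1·2·24]^{1/2}=75.894664
The bounds max(0,m−m')=0 and min(l+m,l−m')=1 give 2 terms
  k=0: (−1)^3·75.8947/(12)·0.7994^3·0.6008^3 = -0.700664
  k=1: (−1)^4·75.8947/(24)·0.7994^1·0.6008^5 = +0.197884
d^3_{2,-1}(1.2890) = -0.700664 +0.197884 = -0.502781

d=-0.5028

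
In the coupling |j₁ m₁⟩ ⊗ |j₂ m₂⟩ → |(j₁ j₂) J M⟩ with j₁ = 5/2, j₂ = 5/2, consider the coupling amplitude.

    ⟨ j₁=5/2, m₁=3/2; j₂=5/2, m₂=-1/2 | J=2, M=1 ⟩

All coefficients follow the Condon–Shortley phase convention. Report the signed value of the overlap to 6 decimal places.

-0.377964  (= −√(1/7))

√[5·3!2!2!/8! · 4!1!2!3!3!1!] = √(36/7)
  +(−1)^0/∏(0,3,1,2,1,0)! = 1/12  (running 1/12)
  +(−1)^1/∏(1,2,0,1,2,1)! = -1/4  (running -1/6)
⟨..|..⟩ = √(36/7)·(-1/6) = -0.377964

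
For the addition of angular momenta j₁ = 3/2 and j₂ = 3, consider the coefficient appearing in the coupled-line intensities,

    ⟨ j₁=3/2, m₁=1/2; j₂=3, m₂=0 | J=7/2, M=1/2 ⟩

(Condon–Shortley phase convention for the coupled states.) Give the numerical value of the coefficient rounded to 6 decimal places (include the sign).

+0.308607  (= +√(2/21))

triangle: 1!×2!×5!/9! = 240/362880
(j±m)!: 2!×1!×3!×3!×4!×3! = 10368
prefactor² = (2J+1)×Δ×N² = 384/7
  k=0: +1/(0!×1!×1!×3!×1!×2!) = 1/12
  k=1: −1/(1!×0!×0!×2!×2!×3!) = -1/24
Σ = 1/24  ⇒  CG² = 384/7×(1/24)² = 2/21
CG = +√(2/21) = +0.308607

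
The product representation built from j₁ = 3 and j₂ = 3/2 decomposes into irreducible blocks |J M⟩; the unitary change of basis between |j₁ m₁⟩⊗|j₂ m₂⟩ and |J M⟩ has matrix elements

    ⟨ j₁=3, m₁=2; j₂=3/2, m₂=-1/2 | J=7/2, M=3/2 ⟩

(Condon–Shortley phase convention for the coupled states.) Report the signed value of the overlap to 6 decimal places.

j₁+j₂−J=1  J+j₁−j₂=5  J−j₁+j₂=2  j₁+j₂+J+1=9
(j₁±m₁, j₂±m₂, J±M) = (5,1,1,2,5,2)
P² = 6400/21
sum k=0..1:
  [0] +1/24 = 1/24
  [1] −1/240 = -1/240
S = 3/80
C² = P²·S² = 3/7 ; C = +0.654654

+0.654654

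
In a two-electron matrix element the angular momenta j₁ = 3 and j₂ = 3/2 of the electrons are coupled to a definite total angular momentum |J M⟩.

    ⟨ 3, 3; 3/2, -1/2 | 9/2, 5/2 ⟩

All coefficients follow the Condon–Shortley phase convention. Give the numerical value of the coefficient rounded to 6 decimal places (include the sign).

triangle: 0!*6!*3!/10! = 4320/3628800
(j±m)!: 6!*0!*1!*2!*7!*2! = 14515200
prefactor² = (2J+1)*Δ*N² = 172800
  k=0: +1/(0!*0!*0!*1!*6!*2!) = 1/1440
Σ = 1/1440  ⇒  CG² = 172800*(1/1440)² = 1/12
CG = +√(1/12) = +0.288675

+0.288675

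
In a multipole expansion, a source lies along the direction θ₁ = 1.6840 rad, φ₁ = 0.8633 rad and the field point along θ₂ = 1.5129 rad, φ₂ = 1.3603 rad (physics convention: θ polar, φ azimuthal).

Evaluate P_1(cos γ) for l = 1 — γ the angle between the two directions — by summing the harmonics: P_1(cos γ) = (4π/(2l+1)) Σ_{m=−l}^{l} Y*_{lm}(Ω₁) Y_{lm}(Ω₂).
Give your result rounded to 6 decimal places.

0.865391

Addition theorem: P_1(cos γ) = (4π/3) Σ_m Y*_{lm}(Ω₁) Y_{lm}(Ω₂), m = −1…1:
  [-1]  conj(Y_{1,-1})(Ω₁) = +0.223111+0.260892i ; Y_{1,-1}(Ω₂) = +0.072068-0.337302i ; Δ = +0.104079-0.056454i
  [+0]  conj(Y_{1,0})(Ω₁) = -0.055194-0.000000i ; Y_{1,0}(Ω₂) = +0.028272+0.000000i ; Δ = -0.001560-0.000000i
  [+1]  conj(Y_{1,1})(Ω₁) = -0.223111+0.260892i ; Y_{1,1}(Ω₂) = -0.072068-0.337302i ; Δ = +0.104079+0.056454i
Accumulated sum +0.206597+0.000000i; after 4π/(2l+1) scaling, +0.865391+0.000000i ⇒ P_1 = 0.865391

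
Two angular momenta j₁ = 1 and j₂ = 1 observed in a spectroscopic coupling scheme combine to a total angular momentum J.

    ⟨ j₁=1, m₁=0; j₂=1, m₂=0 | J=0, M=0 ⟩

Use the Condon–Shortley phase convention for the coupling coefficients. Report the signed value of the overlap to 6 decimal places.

−√(1/3) ≈ -0.577350

triangle: 2!×0!×0!/3! = 2/6
(j±m)!: 1!×1!×1!×1!×0!×0! = 1
prefactor² = (2J+1)×Δ×N² = 1/3
  k=1: −1/(1!×1!×0!×0!×0!×0!) = -1
Σ = -1  ⇒  CG² = 1/3×(-1)² = 1/3
CG = −√(1/3) = -0.577350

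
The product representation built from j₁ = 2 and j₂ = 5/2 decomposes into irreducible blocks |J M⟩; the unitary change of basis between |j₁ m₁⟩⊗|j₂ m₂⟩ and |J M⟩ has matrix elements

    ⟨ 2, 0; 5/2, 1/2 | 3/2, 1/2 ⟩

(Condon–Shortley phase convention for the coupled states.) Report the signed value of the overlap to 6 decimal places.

√[4·3!1!2!/7! · 2!2!3!2!2!1!] = √(32/35)
  +(−1)^1/∏(1,2,1,2,0,0)! = -1/4  (running -1/4)
  +(−1)^2/∏(2,1,0,1,1,1)! = 1/2  (running 1/4)
⟨..|..⟩ = √(32/35)·(1/4) = +0.239046

+0.239046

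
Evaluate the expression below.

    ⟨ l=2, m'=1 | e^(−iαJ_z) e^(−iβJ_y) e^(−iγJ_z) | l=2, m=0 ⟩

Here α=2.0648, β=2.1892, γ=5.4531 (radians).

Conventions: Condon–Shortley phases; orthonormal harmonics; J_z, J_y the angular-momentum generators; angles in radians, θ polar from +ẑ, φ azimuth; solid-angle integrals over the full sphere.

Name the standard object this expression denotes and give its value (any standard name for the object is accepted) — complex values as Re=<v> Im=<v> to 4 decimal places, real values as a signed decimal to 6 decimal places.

Wigner D-matrix element, Re=-0.2743 Im=-0.5094

This is a Wigner D-matrix element — the rotation-matrix element ⟨l m'| R(α,β,γ) |l m⟩ in the angular-momentum basis.
D^2_{1,0}(2.0648,2.1892,5.4531) = e^{-i·1·2.0648}·d^2_{1,0}(2.1892)·e^{-i·0·5.4531}. Compute d first:
With c≡cos(β/2)=0.458402 and s≡sin(β/2)=0.888745, N=[6·1·2·2]^{1/2}=4.898979
k: max(0,(0)−(1))=0 … min(2+(0),2−(1))=1
  k=0: (−1)^1·4.8990/(2)·0.4584^3·0.8887^1 = -0.209697
  k=1: (−1)^2·4.8990/(2)·0.4584^1·0.8887^3 = +0.788231
d^2_{1,0}(2.1892) = -0.209697 +0.788231 = +0.578534
D = (-0.474155-0.880442i)·(+0.578534)·(+1.000000+0.000000i) = -0.274315-0.509365i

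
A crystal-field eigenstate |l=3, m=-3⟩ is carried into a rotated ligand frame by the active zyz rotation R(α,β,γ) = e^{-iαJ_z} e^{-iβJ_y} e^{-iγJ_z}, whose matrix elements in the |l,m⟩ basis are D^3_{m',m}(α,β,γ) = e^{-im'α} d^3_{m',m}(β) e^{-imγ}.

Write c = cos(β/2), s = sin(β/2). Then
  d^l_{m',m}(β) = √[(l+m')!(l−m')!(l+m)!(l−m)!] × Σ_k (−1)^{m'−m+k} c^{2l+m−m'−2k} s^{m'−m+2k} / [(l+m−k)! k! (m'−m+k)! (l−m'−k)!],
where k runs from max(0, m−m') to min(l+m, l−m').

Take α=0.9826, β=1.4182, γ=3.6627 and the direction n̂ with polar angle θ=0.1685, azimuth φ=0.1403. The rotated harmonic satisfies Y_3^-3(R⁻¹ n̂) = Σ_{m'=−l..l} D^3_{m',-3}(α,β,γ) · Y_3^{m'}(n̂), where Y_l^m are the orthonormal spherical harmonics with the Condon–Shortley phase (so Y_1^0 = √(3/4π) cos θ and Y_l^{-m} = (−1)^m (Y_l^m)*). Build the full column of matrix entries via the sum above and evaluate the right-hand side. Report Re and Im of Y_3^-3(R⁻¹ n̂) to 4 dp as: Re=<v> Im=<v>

Re=0.1453 Im=0.3463

Need the full column D^3_{m',-3} for m'=−3..3 at α=0.9826, β=1.4182, γ=3.6627.
cos(β/2)=0.758948, sin(β/2)=0.651151
d^3_{-3,-3}: single k=0 term ⇒ +0.191105;  D = +0.038204+0.187248i
d^3_{-2,-3}: single k=0 term ⇒ -0.401623;  D = -0.371931-0.151551i
d^3_{-1,-3}: single k=0 term ⇒ +0.544826;  D = +0.450992-0.305682i
d^3_{0,-3}: single k=0 term ⇒ -0.539755;  D = +0.004034+0.539740i
d^3_{1,-3}: single k=0 term ⇒ +0.401048;  D = -0.335303-0.220026i
d^3_{2,-3}: single k=0 term ⇒ -0.217619;  D = +0.200281-0.085121i
d^3_{3,-3}: single k=0 term ⇒ +0.076224;  D = -0.014120+0.074905i
Y_3^{m'}(θ=0.1685,φ=0.1403) and Σ D·Y over m':
  (+0.0382+0.1872i)·(+0.0018-0.0008i)  (-0.3719-0.1516i)·(+0.0272-0.0078i)  (+0.4510-0.3057i)·(+0.2071-0.0293i)  (+0.0040+0.5397i)·(+0.6840+0.0000i)  (-0.3353-0.2200i)·(-0.2071-0.0293i)  (+0.2003-0.0851i)·(+0.0272+0.0078i)  (-0.0141+0.0749i)·(-0.0018-0.0008i)
Y_3^-3(R⁻¹ n̂) = +0.145347+0.346312i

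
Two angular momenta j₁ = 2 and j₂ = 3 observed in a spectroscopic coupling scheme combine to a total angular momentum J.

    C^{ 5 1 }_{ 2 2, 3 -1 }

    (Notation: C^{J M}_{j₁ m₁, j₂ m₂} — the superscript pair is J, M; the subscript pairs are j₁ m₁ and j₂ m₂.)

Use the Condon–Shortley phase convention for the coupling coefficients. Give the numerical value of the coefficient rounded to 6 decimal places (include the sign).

+0.267261

√[11·0!4!6!/11! · 4!0!2!4!6!4!] = √(663552/7)
  +(−1)^0/∏(0,0,0,2,4,4)! = 1/1152  (running 1/1152)
⟨..|..⟩ = √(663552/7)·(1/1152) = +0.267261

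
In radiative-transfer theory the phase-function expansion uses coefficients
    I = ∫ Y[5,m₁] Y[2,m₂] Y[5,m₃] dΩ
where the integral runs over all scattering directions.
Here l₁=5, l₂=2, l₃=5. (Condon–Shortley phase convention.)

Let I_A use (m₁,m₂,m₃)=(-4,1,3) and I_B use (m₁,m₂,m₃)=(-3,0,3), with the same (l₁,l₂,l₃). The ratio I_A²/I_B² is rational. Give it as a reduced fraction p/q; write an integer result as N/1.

l's match ⇒ only the (l;m) 3-j factors differ between A and B.
A: triangle coeff Δ(5,2,5) = 1/38610; Σ_t [1,2]: t=1:−1/80640 t=2:+1/10080 = 1/11520; (3j)²=49/1430 [(5 2 5; -4 1 3)], sign=+1
B: triangle coeff Δ(5,2,5) = 1/38610; Σ_t [0,2]: t=0:+1/161280 t=1:−1/5040 t=2:+1/5760 = -1/53760; (3j)²=1/4290 [(5 2 5; -3 0 3)], sign=-1
I_A²/I_B² = (49/1430)/(1/4290) = 147/1

147/1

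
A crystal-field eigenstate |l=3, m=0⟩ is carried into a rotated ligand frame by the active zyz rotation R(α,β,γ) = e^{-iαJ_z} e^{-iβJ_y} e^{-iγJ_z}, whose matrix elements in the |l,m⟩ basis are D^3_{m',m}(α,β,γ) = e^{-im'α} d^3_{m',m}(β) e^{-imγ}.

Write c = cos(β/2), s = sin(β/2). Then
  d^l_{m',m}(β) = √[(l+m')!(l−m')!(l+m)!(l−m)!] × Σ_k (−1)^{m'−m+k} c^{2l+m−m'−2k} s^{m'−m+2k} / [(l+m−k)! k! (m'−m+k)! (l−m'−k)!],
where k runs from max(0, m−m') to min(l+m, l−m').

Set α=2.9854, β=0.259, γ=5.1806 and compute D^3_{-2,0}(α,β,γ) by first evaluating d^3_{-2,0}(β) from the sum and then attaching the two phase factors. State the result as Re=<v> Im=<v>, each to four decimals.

Split into d^3_{-2,0}(β=0.2590) × two z-phases.
With c≡cos(β/2)=0.991627 and s≡sin(β/2)=0.129138, N=[1·120·6·6]^{1/2}=65.726707
k∈{2,3} keeps every argument non-negative
  k=2: (−1)^0·65.7267/(12)·0.9916^4·0.1291^2 = +0.088321
  k=3: (−1)^1·65.7267/(12)·0.9916^2·0.1291^4 = -0.001498
d^3_{-2,0}(0.2590) = +0.088321 -0.001498 = +0.086823
Phases: e^{-i·(-2)·2.9854}=+0.951603-0.307329i, e^{-i·(0)·5.1806}=+1.000000+0.000000i ⇒ D=+0.082621-0.026683i

Re=0.0826 Im=-0.0267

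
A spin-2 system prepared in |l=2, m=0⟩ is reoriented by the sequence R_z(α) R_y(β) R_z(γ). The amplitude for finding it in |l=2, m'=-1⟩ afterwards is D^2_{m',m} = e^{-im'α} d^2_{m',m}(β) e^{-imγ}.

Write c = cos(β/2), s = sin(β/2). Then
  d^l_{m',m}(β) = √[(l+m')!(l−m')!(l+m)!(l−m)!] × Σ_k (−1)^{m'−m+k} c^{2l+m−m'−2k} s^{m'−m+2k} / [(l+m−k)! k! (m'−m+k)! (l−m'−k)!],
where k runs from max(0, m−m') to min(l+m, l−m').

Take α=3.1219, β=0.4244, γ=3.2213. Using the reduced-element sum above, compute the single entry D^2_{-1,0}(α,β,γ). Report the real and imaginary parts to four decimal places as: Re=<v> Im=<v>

Split into d^2_{-1,0}(β=0.4244) × two z-phases.
c=cos(0.424400/2)=0.977570, s=sin(0.424400/2)=0.210611; N=√[1·6·2·2]=4.898979
Admissible k: 1..2 (factorial args all ≥0)
  k=1: (−1)^0·4.8990/(2)·0.9776^3·0.2106^1 = +0.481948
  k=2: (−1)^1·4.8990/(2)·0.9776^1·0.2106^3 = -0.022370
d^2_{-1,0}(0.4244) = +0.481948 -0.022370 = +0.459578
D = (-0.999806+0.019691i)·(+0.459578)·(+1.000000+0.000000i) = -0.459489+0.009050i

Re=-0.4595 Im=0.0090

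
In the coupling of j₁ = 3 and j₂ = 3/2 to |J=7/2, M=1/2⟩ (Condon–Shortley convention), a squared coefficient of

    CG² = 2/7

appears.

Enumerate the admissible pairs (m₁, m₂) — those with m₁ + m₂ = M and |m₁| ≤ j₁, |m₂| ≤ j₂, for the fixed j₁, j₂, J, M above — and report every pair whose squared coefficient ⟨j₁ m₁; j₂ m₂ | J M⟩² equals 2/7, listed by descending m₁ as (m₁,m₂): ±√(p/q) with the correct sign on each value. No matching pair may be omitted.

Admissible pairs with m₁+m₂ = M = 1/2: (-1,3/2), (0,1/2), (1,-1/2), (2,-3/2)
  (m₁,m₂)=(2,-3/2): CG² = 5/21, CG = +√(5/21)
  (m₁,m₂)=(1,-1/2): CG² = 2/7, CG = +√(2/7)   ← matches the target
  (m₁,m₂)=(0,1/2): CG² = 2/21, CG = −√(2/21)
  (m₁,m₂)=(-1,3/2): CG² = 8/21, CG = −√(8/21)
Pairs with CG² = 2/7: (1,-1/2): +√(2/7)

(1,-1/2): +√(2/7)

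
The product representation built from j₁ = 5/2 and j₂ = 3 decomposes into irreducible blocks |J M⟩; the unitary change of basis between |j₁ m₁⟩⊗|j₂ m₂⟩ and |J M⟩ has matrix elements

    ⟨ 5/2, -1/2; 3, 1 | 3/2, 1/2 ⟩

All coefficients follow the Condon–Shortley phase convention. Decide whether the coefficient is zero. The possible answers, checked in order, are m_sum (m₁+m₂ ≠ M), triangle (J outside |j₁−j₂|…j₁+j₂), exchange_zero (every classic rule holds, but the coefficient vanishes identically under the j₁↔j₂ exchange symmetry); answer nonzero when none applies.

m-sum: m₁+m₂ = -1/2+1 = 1/2, M = 1/2  ✓
triangle: |j₁−j₂| = 1/2 ≤ J = 3/2 ≤ j₁+j₂ = 11/2  ✓
exchange: j₁≠j₂ or m₁≠m₂ — the exchange symmetry imposes no constraint here
value check: CG = −√(1/105) = -0.097590 ≠ 0

nonzero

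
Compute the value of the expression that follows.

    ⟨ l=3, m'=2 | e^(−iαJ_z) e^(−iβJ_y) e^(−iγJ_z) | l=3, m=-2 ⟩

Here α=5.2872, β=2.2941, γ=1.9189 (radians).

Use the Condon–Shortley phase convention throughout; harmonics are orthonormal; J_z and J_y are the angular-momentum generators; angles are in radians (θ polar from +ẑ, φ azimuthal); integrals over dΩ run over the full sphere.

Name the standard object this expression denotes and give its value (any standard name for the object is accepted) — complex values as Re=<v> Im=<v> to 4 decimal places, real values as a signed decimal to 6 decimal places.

This is a Wigner D-matrix element — the rotation-matrix element ⟨l m'| R(α,β,γ) |l m⟩ in the angular-momentum basis.
Split into d^3_{2,-2}(β=2.2941) × two z-phases.
Half-angle: c=0.411178, s=0.911555. N=√(120·1·1·120)=120.000000
Admissible k: 0..1 (factorial args all ≥0)
  k=0: (−1)^4·120.0000/(24)·0.4112^2·0.9116^4 = +0.583662
  k=1: (−1)^5·120.0000/(120)·0.4112^0·0.9116^6 = -0.573716
d^3_{2,-2}(2.2941) = +0.583662 -0.573716 = +0.009946
D = (-0.408832+0.912609i)·(+0.009946)·(-0.767280-0.641312i) = +0.008941-0.004357i

Wigner D-matrix element, Re=0.0089 Im=-0.0044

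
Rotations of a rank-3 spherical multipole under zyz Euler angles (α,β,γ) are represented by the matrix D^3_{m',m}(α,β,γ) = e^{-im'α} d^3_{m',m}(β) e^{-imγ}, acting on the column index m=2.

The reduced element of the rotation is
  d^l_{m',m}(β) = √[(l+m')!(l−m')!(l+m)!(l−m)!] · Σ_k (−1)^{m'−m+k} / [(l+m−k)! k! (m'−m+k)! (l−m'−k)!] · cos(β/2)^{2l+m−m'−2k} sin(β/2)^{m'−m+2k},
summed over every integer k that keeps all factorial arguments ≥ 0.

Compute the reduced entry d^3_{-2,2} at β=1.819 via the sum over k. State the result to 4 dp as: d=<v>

d^3_{-2,2}(β=1.8190) via the finite sum:
Half-angle: c=0.614140, s=0.789197. N=√(1·120·120·1)=120.000000
The bounds max(0,m−m')=4 and min(l+m,l−m')=5 give 2 terms
  k=4: (−1)^0·120.0000/(24)·0.6141^2·0.7892^4 = +0.731554
  k=5: (−1)^1·120.0000/(120)·0.6141^0·0.7892^6 = -0.241608
d^3_{-2,2}(1.8190) = +0.731554 -0.241608 = +0.489946

d=0.4899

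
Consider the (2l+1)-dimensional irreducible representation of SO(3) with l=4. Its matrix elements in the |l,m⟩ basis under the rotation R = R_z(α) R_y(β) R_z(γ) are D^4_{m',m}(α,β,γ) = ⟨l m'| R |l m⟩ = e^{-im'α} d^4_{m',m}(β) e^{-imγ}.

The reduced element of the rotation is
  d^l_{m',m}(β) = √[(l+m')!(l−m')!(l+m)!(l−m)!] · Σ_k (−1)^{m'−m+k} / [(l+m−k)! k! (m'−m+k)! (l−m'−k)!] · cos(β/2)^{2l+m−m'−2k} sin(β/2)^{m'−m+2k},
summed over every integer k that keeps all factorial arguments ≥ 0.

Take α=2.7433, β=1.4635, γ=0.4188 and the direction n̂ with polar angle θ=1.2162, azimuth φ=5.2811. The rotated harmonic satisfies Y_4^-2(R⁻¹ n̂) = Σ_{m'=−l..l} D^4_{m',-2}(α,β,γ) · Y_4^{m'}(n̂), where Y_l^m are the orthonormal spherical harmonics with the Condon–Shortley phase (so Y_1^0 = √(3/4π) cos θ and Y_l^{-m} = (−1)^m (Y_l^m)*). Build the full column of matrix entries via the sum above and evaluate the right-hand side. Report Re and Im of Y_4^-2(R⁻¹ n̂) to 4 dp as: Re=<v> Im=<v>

Re=-0.3711 Im=0.2107

Need the full column D^4_{m',-2} for m'=−4..4 at α=2.7433, β=1.4635, γ=0.4188.
cos(β/2)=0.744006, sin(β/2)=0.668173
d^4_{-4,-2}: single k=2 term ⇒ +0.400697;  D = +0.291659-0.274759i
d^4_{-3,-2}: k∈[1..2] ⇒ +0.315492 -0.763369 = -0.447876;  D = +0.419594-0.156634i
d^4_{-2,-2}: k∈[0..2] ⇒ +0.093889 -0.908695 +0.916120 = +0.101314;  D = +0.101228+0.004154i
d^4_{-1,-2}: k∈[0..2] ⇒ -0.357735 +1.442631 -0.775690 = +0.309206;  D = -0.279846-0.131509i
d^4_{0,-2}: k∈[0..2] ⇒ +0.718386 -1.545081 +0.467312 = -0.359382;  D = -0.240516-0.267035i
d^4_{1,-2}: k∈[0..2] ⇒ -0.961754 +1.163535 -0.187687 = +0.014094;  D = -0.004633-0.013311i
d^4_{2,-2}: k∈[0..2] ⇒ +0.916120 -0.591108 +0.039729 = +0.364742;  D = -0.023105+0.364009i
d^4_{3,-2}: k∈[0..1] ⇒ -0.615685 +0.165524 = -0.450161;  D = -0.200526+0.403031i
d^4_{4,-2}: single k=0 term ⇒ +0.260654;  D = -0.197530+0.170066i
Y_4^{m'}(θ=1.2162,φ=5.2811) and Σ D·Y over m':
  (+0.2917-0.2748i)·(-0.2216-0.2609i)  (+0.4196-0.1566i)·(-0.3551+0.0484i)  (+0.1012+0.0042i)·(+0.0193-0.0417i)  (-0.2798-0.1315i)·(-0.1789-0.2799i)  (-0.2405-0.2670i)·(-0.0114+0.0000i)  (-0.0046-0.0133i)·(+0.1789-0.2799i)  (-0.0231+0.3640i)·(+0.0193+0.0417i)  (-0.2005+0.4030i)·(+0.3551+0.0484i)  (-0.1975+0.1701i)·(-0.2216+0.2609i)
Y_4^-2(R⁻¹ n̂) = -0.371097+0.210654i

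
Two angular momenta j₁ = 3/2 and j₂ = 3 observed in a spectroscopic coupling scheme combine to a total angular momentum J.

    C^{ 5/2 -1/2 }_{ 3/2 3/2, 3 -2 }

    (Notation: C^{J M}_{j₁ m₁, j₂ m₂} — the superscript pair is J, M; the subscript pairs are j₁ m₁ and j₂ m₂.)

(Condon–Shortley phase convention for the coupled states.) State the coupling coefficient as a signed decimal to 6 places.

triangle: 2!·1!·4!/8! = 48/40320
(j±m)!: 3!·0!·1!·5!·2!·3! = 8640
prefactor² = (2J+1)·Δ·N² = 432/7
  k=0: +1/(0!·2!·0!·1!·1!·3!) = 1/12
Σ = 1/12  ⇒  CG² = 432/7·(1/12)² = 3/7
CG = +√(3/7) = +0.654654

+√(3/7) = +0.654654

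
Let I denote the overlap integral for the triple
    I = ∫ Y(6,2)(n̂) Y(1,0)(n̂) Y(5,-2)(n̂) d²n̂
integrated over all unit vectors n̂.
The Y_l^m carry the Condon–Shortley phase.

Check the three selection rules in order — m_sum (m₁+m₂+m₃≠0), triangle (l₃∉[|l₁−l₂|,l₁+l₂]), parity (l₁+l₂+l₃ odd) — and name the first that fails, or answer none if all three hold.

none

Σmᵢ = 0  ✓
l₃∈[|l₁−l₂|,l₁+l₂]=[5,7], have l₃=5  ✓
Σlᵢ = 12 ⇒ even  ✓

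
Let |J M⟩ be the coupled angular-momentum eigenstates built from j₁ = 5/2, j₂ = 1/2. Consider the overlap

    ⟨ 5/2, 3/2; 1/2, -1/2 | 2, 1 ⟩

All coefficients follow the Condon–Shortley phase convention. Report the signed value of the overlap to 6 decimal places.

triangle: 1!×4!×0!/6! = 24/720
(j±m)!: 4!×1!×0!×1!×3!×1! = 144
prefactor² = (2J+1)×Δ×N² = 24
  k=0: +1/(0!×1!×1!×0!×3!×0!) = 1/6
Σ = 1/6  ⇒  CG² = 24×(1/6)² = 2/3
CG = +√(2/3) = +0.816497

+0.816497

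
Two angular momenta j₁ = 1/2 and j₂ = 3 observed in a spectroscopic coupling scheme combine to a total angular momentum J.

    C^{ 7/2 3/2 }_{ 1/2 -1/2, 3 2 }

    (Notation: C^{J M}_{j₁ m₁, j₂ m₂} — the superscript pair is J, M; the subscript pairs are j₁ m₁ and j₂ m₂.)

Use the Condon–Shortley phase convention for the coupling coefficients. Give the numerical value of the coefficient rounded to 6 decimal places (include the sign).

triangle: 0!·1!·6!/8! = 720/40320
(j±m)!: 0!·1!·5!·1!·5!·2! = 28800
prefactor² = (2J+1)·Δ·N² = 28800/7
  k=0: +1/(0!·0!·1!·5!·0!·1!) = 1/120
Σ = 1/120  ⇒  CG² = 28800/7·(1/120)² = 2/7
CG = +√(2/7) = +0.534522

+√(2/7) ≈ +0.534522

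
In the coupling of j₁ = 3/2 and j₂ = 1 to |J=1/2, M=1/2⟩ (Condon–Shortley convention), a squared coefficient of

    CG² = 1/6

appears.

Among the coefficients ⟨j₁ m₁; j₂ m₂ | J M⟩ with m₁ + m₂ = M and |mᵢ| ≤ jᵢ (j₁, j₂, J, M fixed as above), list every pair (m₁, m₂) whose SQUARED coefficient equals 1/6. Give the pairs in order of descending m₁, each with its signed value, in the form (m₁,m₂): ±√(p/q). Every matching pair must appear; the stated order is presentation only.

Admissible pairs with m₁+m₂ = M = 1/2: (-1/2,1), (1/2,0), (3/2,-1)
  (m₁,m₂)=(3/2,-1): CG² = 1/2, CG = +√(1/2)
  (m₁,m₂)=(1/2,0): CG² = 1/3, CG = −√(1/3)
  (m₁,m₂)=(-1/2,1): CG² = 1/6, CG = +√(1/6)   ← matches the target
Pairs with CG² = 1/6: (-1/2,1): +√(1/6)

(-1/2,1): +√(1/6)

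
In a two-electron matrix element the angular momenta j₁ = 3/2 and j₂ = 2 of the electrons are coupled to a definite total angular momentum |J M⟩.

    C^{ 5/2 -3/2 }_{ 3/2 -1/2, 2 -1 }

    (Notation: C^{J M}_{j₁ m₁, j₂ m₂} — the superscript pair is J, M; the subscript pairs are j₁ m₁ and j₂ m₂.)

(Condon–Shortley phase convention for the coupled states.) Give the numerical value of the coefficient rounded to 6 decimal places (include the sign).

j₁+j₂−J=1  J+j₁−j₂=2  J−j₁+j₂=3  j₁+j₂+J+1=7
(j₁±m₁, j₂±m₂, J±M) = (1,2,1,3,1,4)
P² = 144/35
sum k=0..1:
  [0] +1/4 = 1/4
  [1] −1/6 = -1/6
S = 1/12
C² = P²·S² = 1/35 ; C = +0.169031

+√(1/35) ≈ +0.169031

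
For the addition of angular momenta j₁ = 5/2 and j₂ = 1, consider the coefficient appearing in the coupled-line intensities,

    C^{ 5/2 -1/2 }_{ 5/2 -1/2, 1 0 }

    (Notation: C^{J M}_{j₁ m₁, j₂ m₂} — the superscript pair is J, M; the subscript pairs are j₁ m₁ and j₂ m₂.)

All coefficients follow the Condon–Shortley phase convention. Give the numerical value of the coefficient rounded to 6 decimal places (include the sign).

triangle: 1!*4!*1!/7! = 24/5040
(j±m)!: 2!*3!*1!*1!*2!*3! = 144
prefactor² = (2J+1)*Δ*N² = 144/35
  k=0: +1/(0!*1!*3!*1!*1!*0!) = 1/6
  k=1: −1/(1!*0!*2!*0!*2!*1!) = -1/4
Σ = -1/12  ⇒  CG² = 144/35*(-1/12)² = 1/35
CG = −√(1/35) = -0.169031

-0.169031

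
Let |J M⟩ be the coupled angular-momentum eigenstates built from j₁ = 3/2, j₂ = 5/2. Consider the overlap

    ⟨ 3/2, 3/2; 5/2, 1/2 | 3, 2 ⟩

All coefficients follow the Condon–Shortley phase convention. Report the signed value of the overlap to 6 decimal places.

√[7·1!2!4!/8! · 3!0!3!2!5!1!] = √(72)
  +(−1)^0/∏(0,1,0,3,2,1)! = 1/12  (running 1/12)
⟨..|..⟩ = √(72)·(1/12) = +0.707107

+√(1/2) ≈ +0.707107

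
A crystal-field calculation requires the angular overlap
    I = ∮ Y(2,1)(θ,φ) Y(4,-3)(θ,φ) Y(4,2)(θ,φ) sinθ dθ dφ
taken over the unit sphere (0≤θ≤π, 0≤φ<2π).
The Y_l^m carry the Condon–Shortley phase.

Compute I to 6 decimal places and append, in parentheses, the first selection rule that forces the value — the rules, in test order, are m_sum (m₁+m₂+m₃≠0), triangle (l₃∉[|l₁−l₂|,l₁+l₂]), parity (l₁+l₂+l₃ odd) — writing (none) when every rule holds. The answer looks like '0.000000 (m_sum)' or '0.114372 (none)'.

m-sum 0 ✓  L=10 even ✓  2≤4≤6 ✓
Π(2lᵢ+1) = 5×9×9 = 405
triangle coeff Δ(2,4,4) = 1/13860
Σ_t [0,2]: t=0:+1/192 t=1:−1/36 t=2:+1/192 = -5/288
(3j)²=20/693 [(2 4 4; 0 0 0)], sign=-1
Σ_t [0,1]: t=0:+1/240 t=1:−1/1440 = 1/288
(3j)²=5/132 [(2 4 4; 1 -3 2)], sign=+1
⇒ 4πI² = 375/847
I = (-1)√(375/847/(4π)) = -0.18770204
No selection rule forces the value: the integral is nonzero (none).

-0.187702 (none)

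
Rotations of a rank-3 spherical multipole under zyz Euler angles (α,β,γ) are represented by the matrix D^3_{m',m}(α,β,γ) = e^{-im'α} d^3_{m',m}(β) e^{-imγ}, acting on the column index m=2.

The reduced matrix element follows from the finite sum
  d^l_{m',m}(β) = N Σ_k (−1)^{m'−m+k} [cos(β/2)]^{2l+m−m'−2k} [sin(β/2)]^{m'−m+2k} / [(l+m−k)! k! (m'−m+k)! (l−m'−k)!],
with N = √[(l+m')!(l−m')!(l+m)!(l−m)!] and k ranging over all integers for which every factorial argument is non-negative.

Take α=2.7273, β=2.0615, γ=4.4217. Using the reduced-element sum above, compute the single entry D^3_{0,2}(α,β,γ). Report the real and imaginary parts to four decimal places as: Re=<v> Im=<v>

Re=0.4195 Im=0.2757

Split into d^3_{0,2}(β=2.0615) × two z-phases.
Half-angle: c=0.514176, s=0.857685. N=√(6·6·120·1)=65.726707
k∈{2,3} keeps every argument non-negative
  k=2: (−1)^0·65.7267/(12)·0.5142^4·0.8577^2 = +0.281619
  k=3: (−1)^1·65.7267/(12)·0.5142^2·0.8577^4 = -0.783601
d^3_{0,2}(2.0615) = +0.281619 -0.783601 = -0.501981
Phases: e^{-i·(0)·2.7273}=+1.000000+0.000000i, e^{-i·(2)·4.4217}=-0.835707-0.549176i ⇒ D=+0.419509+0.275676i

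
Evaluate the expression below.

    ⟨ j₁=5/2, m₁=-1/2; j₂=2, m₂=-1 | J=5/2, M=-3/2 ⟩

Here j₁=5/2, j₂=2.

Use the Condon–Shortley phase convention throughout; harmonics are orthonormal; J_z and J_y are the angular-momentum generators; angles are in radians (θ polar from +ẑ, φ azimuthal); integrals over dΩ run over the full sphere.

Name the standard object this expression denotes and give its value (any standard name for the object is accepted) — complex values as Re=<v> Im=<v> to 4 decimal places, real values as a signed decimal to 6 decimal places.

Clebsch–Gordan coefficient, −√(6/35) ≈ -0.414039

This is a Clebsch–Gordan (vector-coupling) coefficient.
j₁+j₂−J=2  J+j₁−j₂=3  J−j₁+j₂=2  j₁+j₂+J+1=8
(j₁±m₁, j₂±m₂, J±M) = (2,3,1,3,1,4)
P² = 216/35
sum k=0..1:
  [0] +1/12 = 1/12
  [1] −1/4 = -1/4
S = -1/6
C² = P²·S² = 6/35 ; C = -0.414039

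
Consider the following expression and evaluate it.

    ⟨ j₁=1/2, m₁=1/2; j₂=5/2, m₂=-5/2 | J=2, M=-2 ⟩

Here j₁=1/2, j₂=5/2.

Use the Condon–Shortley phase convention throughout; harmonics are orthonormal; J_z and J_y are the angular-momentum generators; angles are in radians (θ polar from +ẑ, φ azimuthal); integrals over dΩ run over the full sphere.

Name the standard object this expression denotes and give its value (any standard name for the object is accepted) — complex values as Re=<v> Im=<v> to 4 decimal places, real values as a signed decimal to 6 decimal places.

This is a Clebsch–Gordan (vector-coupling) coefficient.
triangle: 1!·0!·4!/6! = 24/720
(j±m)!: 1!·0!·0!·5!·0!·4! = 2880
prefactor² = (2J+1)·Δ·N² = 480
  k=0: +1/(0!·1!·0!·0!·0!·4!) = 1/24
Σ = 1/24  ⇒  CG² = 480·(1/24)² = 5/6
CG = +√(5/6) = +0.912871

Clebsch–Gordan coefficient, +√(5/6) ≈ +0.912871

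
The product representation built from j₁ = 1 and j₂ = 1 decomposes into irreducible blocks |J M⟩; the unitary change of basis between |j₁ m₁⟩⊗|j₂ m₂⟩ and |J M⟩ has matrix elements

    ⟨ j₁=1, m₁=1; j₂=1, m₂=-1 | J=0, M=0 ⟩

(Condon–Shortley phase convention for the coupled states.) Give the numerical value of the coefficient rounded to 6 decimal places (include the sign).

+0.577350

√[1·2!0!0!/3! · 2!0!0!2!0!0!] = √(4/3)
  +(−1)^0/∏(0,2,0,0,0,0)! = 1/2  (running 1/2)
⟨..|..⟩ = √(4/3)·(1/2) = +0.577350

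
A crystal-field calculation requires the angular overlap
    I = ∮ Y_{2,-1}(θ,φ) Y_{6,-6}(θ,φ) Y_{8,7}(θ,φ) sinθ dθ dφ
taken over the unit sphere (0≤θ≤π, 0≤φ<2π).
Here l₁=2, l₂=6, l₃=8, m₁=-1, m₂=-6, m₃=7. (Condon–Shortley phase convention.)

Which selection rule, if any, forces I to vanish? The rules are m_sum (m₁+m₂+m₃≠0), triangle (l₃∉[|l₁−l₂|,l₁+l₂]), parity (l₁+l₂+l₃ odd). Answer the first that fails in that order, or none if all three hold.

none

Σmᵢ = 0  ✓
l₃∈[|l₁−l₂|,l₁+l₂]=[4,8], have l₃=8  ✓
Σlᵢ = 16 ⇒ even  ✓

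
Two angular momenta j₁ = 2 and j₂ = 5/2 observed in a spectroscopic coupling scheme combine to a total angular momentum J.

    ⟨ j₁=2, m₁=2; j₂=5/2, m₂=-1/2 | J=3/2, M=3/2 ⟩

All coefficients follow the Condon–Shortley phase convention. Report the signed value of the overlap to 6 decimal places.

+0.338062

j₁+j₂−J=3  J+j₁−j₂=1  J−j₁+j₂=2  j₁+j₂+J+1=7
(j₁±m₁, j₂±m₂, J±M) = (4,0,2,3,3,0)
P² = 576/35
sum k=0..0:
  [0] +1/12 = 1/12
S = 1/12
C² = P²·S² = 4/35 ; C = +0.338062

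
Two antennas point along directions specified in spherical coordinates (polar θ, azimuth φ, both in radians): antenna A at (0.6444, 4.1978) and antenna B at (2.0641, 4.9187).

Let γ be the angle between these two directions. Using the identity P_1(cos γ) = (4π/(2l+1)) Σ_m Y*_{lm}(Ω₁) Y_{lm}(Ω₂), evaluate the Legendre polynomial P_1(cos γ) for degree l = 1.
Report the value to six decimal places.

Addition theorem: P_1(cos γ) = (4π/3) Σ_m Y*_{lm}(Ω₁) Y_{lm}(Ω₂), m = −1…1:
  [-1]  conj(Y_{1,-1})(Ω₁) = (-0.102149, -0.180667) ; Y_{1,-1}(Ω₂) = (0.062336, 0.297849) ; Δ = (0.047444, -0.041687)
  [+0]  conj(Y_{1,0})(Ω₁) = (0.390618, -0.000000) ; Y_{1,0}(Ω₂) = (-0.231372, 0.000000) ; Δ = (-0.090378, 0.000000)
  [+1]  conj(Y_{1,1})(Ω₁) = (0.102149, -0.180667) ; Y_{1,1}(Ω₂) = (-0.062336, 0.297849) ; Δ = (0.047444, 0.041687)
Total Σ_m = (0.004509, 0.000000). Multiply by 4.188790: (0.018889, 0.000000). P_1(cos γ) = 0.018889

0.018889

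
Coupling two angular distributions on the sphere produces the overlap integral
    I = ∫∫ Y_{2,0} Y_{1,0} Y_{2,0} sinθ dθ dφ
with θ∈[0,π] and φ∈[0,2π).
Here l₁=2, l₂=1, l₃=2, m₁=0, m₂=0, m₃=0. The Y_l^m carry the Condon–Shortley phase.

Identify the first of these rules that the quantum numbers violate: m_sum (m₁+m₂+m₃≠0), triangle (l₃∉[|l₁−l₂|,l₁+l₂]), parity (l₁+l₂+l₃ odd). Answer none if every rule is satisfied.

m₁+m₂+m₃ = 0 + 0 + 0 = 0  ✓
triangle: |2−1|=1 ≤ l₃=2 ≤ 2+1=3  ✓
parity: l₁+l₂+l₃ = 5 is odd  ✗

parity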